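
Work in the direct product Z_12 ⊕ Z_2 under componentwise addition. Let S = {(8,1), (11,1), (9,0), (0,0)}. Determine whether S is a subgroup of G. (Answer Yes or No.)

(11,1) ∈ S but its inverse (1,1) ∉ S, so S is not a subgroup.

No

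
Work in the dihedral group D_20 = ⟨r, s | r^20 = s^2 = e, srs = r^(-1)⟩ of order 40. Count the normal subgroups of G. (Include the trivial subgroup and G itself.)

9

G has 48 subgroups. Checking conjugation-invariance by order — order 1: 1/1 normal; order 2: 1/21 normal; order 4: 1/11 normal; order 5: 1/1 normal; order 8: 0/5 normal; order 10: 1/5 normal; order 20: 3/3 normal; order 40: 1/1 normal.
Total normal subgroups: 9.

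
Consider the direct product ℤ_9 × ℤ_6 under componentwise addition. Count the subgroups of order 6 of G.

4

|G| = 54 and 6 | 54, so subgroups of order 6 are possible by Lagrange.
The subgroups of order 6 are: {(0,0), (0,1), (0,2), (0,3), (0,4), (0,5)}; {(0,0), (0,3), (3,0), (3,3), (6,0), (6,3)}; {(0,0), (0,3), (3,1), (3,4), (6,2), (6,5)}; {(0,0), (0,3), (3,2), (3,5), (6,1), (6,4)}.
So G has 4 subgroups of order 6.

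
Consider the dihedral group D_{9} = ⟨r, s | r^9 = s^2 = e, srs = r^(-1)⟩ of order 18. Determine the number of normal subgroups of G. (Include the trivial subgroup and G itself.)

4

G has 16 subgroups. Checking conjugation-invariance by order — order 1: 1/1 normal; order 2: 0/9 normal; order 3: 1/1 normal; order 6: 0/3 normal; order 9: 1/1 normal; order 18: 1/1 normal.
Total normal subgroups: 4.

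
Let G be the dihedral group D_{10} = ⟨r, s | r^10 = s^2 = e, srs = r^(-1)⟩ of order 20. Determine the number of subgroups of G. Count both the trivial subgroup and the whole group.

22

|G| = 20, so by Lagrange every subgroup order divides 20. Divisors: 1, 2, 4, 5, 10, 20.
Subgroups by order — order 1: 1; order 2: 11; order 4: 5; order 5: 1; order 10: 3; order 20: 1.
Total: 1 + 11 + 5 + 1 + 3 + 1 = 22.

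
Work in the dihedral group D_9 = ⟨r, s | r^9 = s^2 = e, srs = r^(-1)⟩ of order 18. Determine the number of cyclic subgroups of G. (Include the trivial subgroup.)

Each element a generates a cyclic subgroup ⟨a⟩; distinct elements may generate the same one (a cyclic group of order d has φ(d) generators).
Cyclic subgroups by order — order 1: 1; order 2: 9; order 3: 1; order 9: 1.
Total: 12.

12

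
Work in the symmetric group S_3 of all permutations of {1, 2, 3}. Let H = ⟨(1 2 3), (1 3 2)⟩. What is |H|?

|⟨(1 2 3)⟩| = 3 and |⟨(1 3 2)⟩| = 3, so |H| is a multiple of lcm(3, 3) = 3 and divides |G| = 6.
Closing under the operation: H = {e, (1 2 3), (1 3 2)}, so |H| = 3.

3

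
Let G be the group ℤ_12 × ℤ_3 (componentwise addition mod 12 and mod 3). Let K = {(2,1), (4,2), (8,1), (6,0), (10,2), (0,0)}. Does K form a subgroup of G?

|K| = 6 divides |G| = 36, consistent with Lagrange.
K contains the identity, every element's inverse is in K, and K is closed under +: it is a subgroup.
In fact K = ⟨(10,2)⟩.

Yes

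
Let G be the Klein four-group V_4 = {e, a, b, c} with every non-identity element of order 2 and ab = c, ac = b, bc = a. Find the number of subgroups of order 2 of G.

3

|G| = 4 and 2 | 4, so subgroups of order 2 are possible by Lagrange.
The subgroups of order 2 are: {e, a}; {e, b}; {e, c}.
So G has 3 subgroups of order 2.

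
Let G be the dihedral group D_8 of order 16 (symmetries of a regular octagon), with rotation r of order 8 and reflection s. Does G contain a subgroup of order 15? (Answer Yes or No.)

No

15 does not divide |G| = 16, so by Lagrange no subgroup of order 15 exists.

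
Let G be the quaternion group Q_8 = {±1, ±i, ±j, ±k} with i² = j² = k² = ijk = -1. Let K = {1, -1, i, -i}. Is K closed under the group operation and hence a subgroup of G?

Yes

|K| = 4 divides |G| = 8, consistent with Lagrange.
K contains the identity, every element's inverse is in K, and K is closed under ·: it is a subgroup.
In fact K = ⟨-i⟩.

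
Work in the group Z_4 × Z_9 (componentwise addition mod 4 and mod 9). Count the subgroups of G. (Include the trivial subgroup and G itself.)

|G| = 36, so by Lagrange every subgroup order divides 36. Divisors: 1, 2, 3, 4, 6, 9, 12, 18, 36.
Subgroups by order — order 1: 1; order 2: 1; order 3: 1; order 4: 1; order 6: 1; order 9: 1; order 12: 1; order 18: 1; order 36: 1.
Total: 1 + 1 + 1 + 1 + 1 + 1 + 1 + 1 + 1 = 9.

9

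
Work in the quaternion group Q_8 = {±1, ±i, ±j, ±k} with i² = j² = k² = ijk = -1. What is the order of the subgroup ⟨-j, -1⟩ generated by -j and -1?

|⟨-j⟩| = 4 and |⟨-1⟩| = 2, so |H| is a multiple of lcm(4, 2) = 4 and divides |G| = 8.
Closing under the operation: H = {1, -1, j, -j}, so |H| = 4.

4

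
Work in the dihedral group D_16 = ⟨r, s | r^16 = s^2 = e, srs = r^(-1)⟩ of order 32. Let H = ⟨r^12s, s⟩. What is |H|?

8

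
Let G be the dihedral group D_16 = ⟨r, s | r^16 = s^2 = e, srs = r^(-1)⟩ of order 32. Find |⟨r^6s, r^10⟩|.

16

|⟨r^6s⟩| = 2 and |⟨r^10⟩| = 8, so |H| is a multiple of lcm(2, 8) = 8 and divides |G| = 32.
Closing under the operation: H = {e, r^2, r^4, r^6, r^8, r^10, r^12, r^14, s, r^2s, r^4s, r^6s, r^8s, r^10s, r^12s, r^14s}, so |H| = 16.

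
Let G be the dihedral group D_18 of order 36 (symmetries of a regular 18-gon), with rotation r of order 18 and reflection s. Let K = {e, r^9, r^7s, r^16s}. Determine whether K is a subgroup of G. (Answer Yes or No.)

|K| = 4 divides |G| = 36, consistent with Lagrange.
K contains the identity, every element's inverse is in K, and K is closed under ·: it is a subgroup.

Yes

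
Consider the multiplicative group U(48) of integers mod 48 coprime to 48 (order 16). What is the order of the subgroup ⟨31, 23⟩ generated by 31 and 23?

|⟨31⟩| = 2 and |⟨23⟩| = 2, so |H| is a multiple of lcm(2, 2) = 2 and divides |G| = 16.
Closing under the operation: H = {1, 23, 31, 41}, so |H| = 4.

4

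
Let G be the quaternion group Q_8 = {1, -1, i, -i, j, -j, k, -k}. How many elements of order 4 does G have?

The elements of order 4 are: i, -i, j, -j, k, -k.
That's 6.

6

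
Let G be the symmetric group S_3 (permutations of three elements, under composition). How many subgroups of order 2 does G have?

|G| = 6 and 2 | 6, so subgroups of order 2 are possible by Lagrange.
The subgroups of order 2 are: {e, (1 2)}; {e, (1 3)}; {e, (2 3)}.
So G has 3 subgroups of order 2.

3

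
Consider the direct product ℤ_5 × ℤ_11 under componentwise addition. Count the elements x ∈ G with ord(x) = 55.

40

An element (a,b) has order lcm(ord(a), ord(b)); count pairs with lcm equal to 55.
Enumerating gives 40 such elements.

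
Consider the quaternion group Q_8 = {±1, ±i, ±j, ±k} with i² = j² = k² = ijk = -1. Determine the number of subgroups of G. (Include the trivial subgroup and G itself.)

6

|G| = 8, so by Lagrange every subgroup order divides 8. Divisors: 1, 2, 4, 8.
Subgroups by order — order 1: 1; order 2: 1; order 4: 3; order 8: 1.
Total: 1 + 1 + 3 + 1 = 6.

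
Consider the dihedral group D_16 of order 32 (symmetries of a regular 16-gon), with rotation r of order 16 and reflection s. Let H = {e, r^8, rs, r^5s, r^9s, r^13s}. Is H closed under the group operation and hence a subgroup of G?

|H| = 6 does not divide |G| = 32, so by Lagrange H is not a subgroup.

No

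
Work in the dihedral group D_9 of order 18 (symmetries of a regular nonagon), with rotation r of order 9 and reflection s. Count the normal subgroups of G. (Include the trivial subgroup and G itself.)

G has 16 subgroups. Checking conjugation-invariance by order — order 1: 1/1 normal; order 2: 0/9 normal; order 3: 1/1 normal; order 6: 0/3 normal; order 9: 1/1 normal; order 18: 1/1 normal.
Total normal subgroups: 4.

4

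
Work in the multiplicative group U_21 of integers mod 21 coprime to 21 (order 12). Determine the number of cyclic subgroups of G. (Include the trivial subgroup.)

Group the elements of G by the cyclic subgroup they generate; each cyclic subgroup of order d accounts for φ(d) elements.
Cyclic subgroups by order — order 1: 1; order 2: 3; order 3: 1; order 6: 3.
Total: 8.

8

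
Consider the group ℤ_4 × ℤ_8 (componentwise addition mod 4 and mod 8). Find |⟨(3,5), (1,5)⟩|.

16

|⟨(3,5)⟩| = 8 and |⟨(1,5)⟩| = 8, so |H| is a multiple of lcm(8, 8) = 8 and divides |G| = 32.
Closing under the operation: H = {(0,0), (0,2), (0,4), (0,6), (1,1), (1,3), (1,5), (1,7), (2,0), (2,2), (2,4), (2,6), (3,1), (3,3), (3,5), (3,7)}, so |H| = 16.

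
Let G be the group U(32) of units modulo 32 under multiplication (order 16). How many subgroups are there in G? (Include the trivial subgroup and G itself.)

11

|G| = 16, so by Lagrange every subgroup order divides 16. Divisors: 1, 2, 4, 8, 16.
Subgroups by order — order 1: 1; order 2: 3; order 4: 3; order 8: 3; order 16: 1.
Total: 1 + 3 + 3 + 3 + 1 = 11.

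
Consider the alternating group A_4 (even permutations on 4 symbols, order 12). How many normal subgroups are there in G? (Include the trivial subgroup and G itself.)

3

G has 10 subgroups. Checking conjugation-invariance by order — order 1: 1/1 normal; order 2: 0/3 normal; order 3: 0/4 normal; order 4: 1/1 normal; order 12: 1/1 normal.
Total normal subgroups: 3.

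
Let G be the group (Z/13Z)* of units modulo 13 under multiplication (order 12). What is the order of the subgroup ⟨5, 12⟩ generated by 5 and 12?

|⟨5⟩| = 4 and |⟨12⟩| = 2, so |H| is a multiple of lcm(4, 2) = 4 and divides |G| = 12.
Closing under the operation: H = {1, 5, 8, 12}, so |H| = 4.

4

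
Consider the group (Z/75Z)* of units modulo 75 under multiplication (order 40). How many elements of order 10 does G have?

Enumerating element orders in G gives 12 elements of order 10.

12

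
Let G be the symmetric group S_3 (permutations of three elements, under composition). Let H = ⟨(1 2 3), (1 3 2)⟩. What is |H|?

3

|⟨(1 2 3)⟩| = 3 and |⟨(1 3 2)⟩| = 3, so |H| is a multiple of lcm(3, 3) = 3 and divides |G| = 6.
Closing under the operation: H = {e, (1 2 3), (1 3 2)}, so |H| = 3.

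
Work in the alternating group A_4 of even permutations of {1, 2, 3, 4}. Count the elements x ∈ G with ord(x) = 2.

3

The elements of order 2 are: (1 2)(3 4), (1 3)(2 4), (1 4)(2 3).
That's 3.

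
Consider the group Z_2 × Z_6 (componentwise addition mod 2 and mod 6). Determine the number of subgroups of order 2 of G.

3

|G| = 12 and 2 | 12, so subgroups of order 2 are possible by Lagrange.
The subgroups of order 2 are: {(0,0), (0,3)}; {(0,0), (1,0)}; {(0,0), (1,3)}.
So G has 3 subgroups of order 2.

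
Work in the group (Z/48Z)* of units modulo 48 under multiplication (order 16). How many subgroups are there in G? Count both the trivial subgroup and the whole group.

27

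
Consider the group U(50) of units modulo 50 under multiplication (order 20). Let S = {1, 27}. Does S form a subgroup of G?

No

27 ∈ S but its inverse 13 ∉ S, so S is not a subgroup.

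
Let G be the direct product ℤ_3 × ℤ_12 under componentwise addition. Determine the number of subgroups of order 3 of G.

4

|G| = 36 and 3 | 36, so subgroups of order 3 are possible by Lagrange.
The subgroups of order 3 are: {(0,0), (0,4), (0,8)}; {(0,0), (1,0), (2,0)}; {(0,0), (1,4), (2,8)}; {(0,0), (1,8), (2,4)}.
So G has 4 subgroups of order 3.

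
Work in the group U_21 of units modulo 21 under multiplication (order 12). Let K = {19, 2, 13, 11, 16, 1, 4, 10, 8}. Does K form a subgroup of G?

|K| = 9 does not divide |G| = 12, so by Lagrange K is not a subgroup.

No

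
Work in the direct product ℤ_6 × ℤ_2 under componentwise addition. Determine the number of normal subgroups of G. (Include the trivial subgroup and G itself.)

G is abelian, so every subgroup is normal.
G has 10 subgroups in total, hence 10 normal subgroups.

10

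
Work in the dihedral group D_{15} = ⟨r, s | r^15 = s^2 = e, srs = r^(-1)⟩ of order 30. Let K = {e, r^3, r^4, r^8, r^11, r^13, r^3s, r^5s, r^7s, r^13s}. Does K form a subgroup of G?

r^13 ∈ K but its inverse r^2 ∉ K, so K is not a subgroup.

No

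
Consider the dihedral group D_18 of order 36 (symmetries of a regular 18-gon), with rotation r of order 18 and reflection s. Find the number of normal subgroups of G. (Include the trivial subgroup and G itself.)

9

G has 45 subgroups. Checking conjugation-invariance by order — order 1: 1/1 normal; order 2: 1/19 normal; order 3: 1/1 normal; order 4: 0/9 normal; order 6: 1/7 normal; order 9: 1/1 normal; order 12: 0/3 normal; order 18: 3/3 normal; order 36: 1/1 normal.
Total normal subgroups: 9.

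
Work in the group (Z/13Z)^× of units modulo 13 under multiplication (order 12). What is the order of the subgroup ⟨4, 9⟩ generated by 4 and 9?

|⟨4⟩| = 6 and |⟨9⟩| = 3, so |H| is a multiple of lcm(6, 3) = 6 and divides |G| = 12.
Closing under the operation: H = {1, 3, 4, 9, 10, 12}, so |H| = 6.

6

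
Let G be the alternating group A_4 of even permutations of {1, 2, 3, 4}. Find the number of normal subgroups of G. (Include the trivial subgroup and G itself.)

3

G has 10 subgroups. Checking conjugation-invariance by order — order 1: 1/1 normal; order 2: 0/3 normal; order 3: 0/4 normal; order 4: 1/1 normal; order 12: 1/1 normal.
Total normal subgroups: 3.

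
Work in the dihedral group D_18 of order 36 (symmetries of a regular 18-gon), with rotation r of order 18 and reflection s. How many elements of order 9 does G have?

6

The elements of order 9 are: r^2, r^4, r^8, r^10, r^14, r^16.
That's 6.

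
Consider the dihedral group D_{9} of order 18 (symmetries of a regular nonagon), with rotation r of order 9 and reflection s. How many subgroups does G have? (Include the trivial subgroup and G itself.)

|G| = 18, so by Lagrange every subgroup order divides 18. Divisors: 1, 2, 3, 6, 9, 18.
Subgroups by order — order 1: 1; order 2: 9; order 3: 1; order 6: 3; order 9: 1; order 18: 1.
Total: 1 + 9 + 1 + 3 + 1 + 1 = 16.

16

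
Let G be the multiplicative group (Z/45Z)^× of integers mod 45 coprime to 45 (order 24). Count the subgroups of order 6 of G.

|G| = 24 and 6 | 24, so subgroups of order 6 are possible by Lagrange.
The subgroups of order 6 are: {1, 11, 16, 26, 31, 41}; {1, 14, 16, 29, 31, 44}; {1, 4, 16, 19, 31, 34}.
So G has 3 subgroups of order 6.

3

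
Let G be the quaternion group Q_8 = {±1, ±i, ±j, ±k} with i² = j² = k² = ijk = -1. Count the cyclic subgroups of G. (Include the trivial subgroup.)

5

Each element a generates a cyclic subgroup ⟨a⟩; distinct elements may generate the same one (a cyclic group of order d has φ(d) generators).
Cyclic subgroups by order — order 1: 1; order 2: 1; order 4: 3.
Total: 5.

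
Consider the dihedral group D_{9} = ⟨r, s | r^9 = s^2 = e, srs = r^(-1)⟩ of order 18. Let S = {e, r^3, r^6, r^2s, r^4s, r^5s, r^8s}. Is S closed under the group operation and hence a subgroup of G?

|S| = 7 does not divide |G| = 18, so by Lagrange S is not a subgroup.

No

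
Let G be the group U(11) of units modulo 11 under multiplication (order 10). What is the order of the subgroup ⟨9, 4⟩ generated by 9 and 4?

5

|⟨9⟩| = 5 and |⟨4⟩| = 5, so |H| is a multiple of lcm(5, 5) = 5 and divides |G| = 10.
Closing under the operation: H = {1, 3, 4, 5, 9}, so |H| = 5.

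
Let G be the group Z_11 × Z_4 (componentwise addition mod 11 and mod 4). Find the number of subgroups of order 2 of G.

|G| = 44 and 2 | 44, so subgroups of order 2 are possible by Lagrange.
The subgroups of order 2 are: {(0,0), (0,2)}.
So G has 1 subgroup of order 2.

1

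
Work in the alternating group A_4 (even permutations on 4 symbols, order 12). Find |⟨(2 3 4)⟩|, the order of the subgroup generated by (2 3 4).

Computing powers of (2 3 4): the smallest k with ((2 3 4))^k = e is k = 3.

3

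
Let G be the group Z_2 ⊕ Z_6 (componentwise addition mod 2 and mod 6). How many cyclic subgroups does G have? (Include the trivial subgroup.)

8

Each element a generates a cyclic subgroup ⟨a⟩; distinct elements may generate the same one (a cyclic group of order d has φ(d) generators).
Cyclic subgroups by order — order 1: 1; order 2: 3; order 3: 1; order 6: 3.
Total: 8.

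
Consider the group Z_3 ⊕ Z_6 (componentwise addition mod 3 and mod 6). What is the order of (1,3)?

6

The order of (1,3) in Z_3 × Z_6 is lcm(ord(1) in Z_3, ord(3) in Z_6).
ord(1) = 3 and ord(3) = 2, so |⟨(1,3)⟩| = lcm(3, 2) = 6.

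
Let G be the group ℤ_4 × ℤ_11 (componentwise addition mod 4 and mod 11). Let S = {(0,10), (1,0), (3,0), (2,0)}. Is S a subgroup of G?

The identity (0,0) ∉ S, so S is not a subgroup.

No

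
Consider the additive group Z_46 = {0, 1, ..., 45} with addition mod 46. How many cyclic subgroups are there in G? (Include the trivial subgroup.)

4

Each element a generates a cyclic subgroup ⟨a⟩; distinct elements may generate the same one (a cyclic group of order d has φ(d) generators).
Cyclic subgroups by order — order 1: 1; order 2: 1; order 23: 1; order 46: 1.
Total: 4.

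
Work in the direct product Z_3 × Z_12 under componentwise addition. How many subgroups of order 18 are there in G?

|G| = 36 and 18 | 36, so subgroups of order 18 are possible by Lagrange.
The subgroups of order 18 are: {(0,0), (0,2), (0,4), (0,6), (0,8), (0,10), (1,0), (1,2), (1,4), (1,6), (1,8), (1,10), (2,0), (2,2), (2,4), (2,6), (2,8), (2,10)}.
So G has 1 subgroup of order 18.

1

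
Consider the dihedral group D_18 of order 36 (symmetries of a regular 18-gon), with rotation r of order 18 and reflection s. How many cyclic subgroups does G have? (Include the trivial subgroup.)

A cyclic subgroup of order d is generated by each of its φ(d) elements of order d, so the cyclic subgroups of order d number (#elements of order d)/φ(d).
Cyclic subgroups by order — order 1: 1; order 2: 19; order 3: 1; order 6: 1; order 9: 1; order 18: 1.
Total: 24.

24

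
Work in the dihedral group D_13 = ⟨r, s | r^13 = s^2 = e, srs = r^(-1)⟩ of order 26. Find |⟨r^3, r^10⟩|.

13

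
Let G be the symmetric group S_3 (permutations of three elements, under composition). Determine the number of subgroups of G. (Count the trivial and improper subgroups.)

|G| = 6, so by Lagrange every subgroup order divides 6. Divisors: 1, 2, 3, 6.
Subgroups by order — order 1: 1; order 2: 3; order 3: 1; order 6: 1.
Total: 1 + 3 + 1 + 1 = 6.

6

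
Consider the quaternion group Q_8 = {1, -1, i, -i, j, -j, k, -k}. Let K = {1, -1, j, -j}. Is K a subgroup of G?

Yes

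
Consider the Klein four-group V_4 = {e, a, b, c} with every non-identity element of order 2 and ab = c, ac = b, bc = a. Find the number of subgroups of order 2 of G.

3

|G| = 4 and 2 | 4, so subgroups of order 2 are possible by Lagrange.
The subgroups of order 2 are: {e, a}; {e, b}; {e, c}.
So G has 3 subgroups of order 2.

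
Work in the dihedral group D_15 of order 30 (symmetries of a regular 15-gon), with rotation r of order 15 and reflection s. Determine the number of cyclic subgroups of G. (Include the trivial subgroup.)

A cyclic subgroup of order d is generated by each of its φ(d) elements of order d, so the cyclic subgroups of order d number (#elements of order d)/φ(d).
Cyclic subgroups by order — order 1: 1; order 2: 15; order 3: 1; order 5: 1; order 15: 1.
Total: 19.

19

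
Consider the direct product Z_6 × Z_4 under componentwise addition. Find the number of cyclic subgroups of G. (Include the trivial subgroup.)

12

Each element a generates a cyclic subgroup ⟨a⟩; distinct elements may generate the same one (a cyclic group of order d has φ(d) generators).
Cyclic subgroups by order — order 1: 1; order 2: 3; order 3: 1; order 4: 2; order 6: 3; order 12: 2.
Total: 12.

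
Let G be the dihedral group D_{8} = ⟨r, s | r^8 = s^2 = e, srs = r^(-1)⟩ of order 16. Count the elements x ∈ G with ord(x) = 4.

The elements of order 4 are: r^2, r^6.
That's 2.

2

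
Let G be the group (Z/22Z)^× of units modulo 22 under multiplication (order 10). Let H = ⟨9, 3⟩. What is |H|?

5

|⟨9⟩| = 5 and |⟨3⟩| = 5, so |H| is a multiple of lcm(5, 5) = 5 and divides |G| = 10.
Closing under the operation: H = {1, 3, 5, 9, 15}, so |H| = 5.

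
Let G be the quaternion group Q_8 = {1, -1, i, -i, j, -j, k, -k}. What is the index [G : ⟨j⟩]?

|⟨j⟩| = 4 and |G| = 8.
By Lagrange, [G : H] = |G|/|H| = 8/4 = 2.

2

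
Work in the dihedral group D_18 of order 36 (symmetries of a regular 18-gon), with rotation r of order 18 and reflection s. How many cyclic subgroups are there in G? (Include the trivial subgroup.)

Group the elements of G by the cyclic subgroup they generate; each cyclic subgroup of order d accounts for φ(d) elements.
Cyclic subgroups by order — order 1: 1; order 2: 19; order 3: 1; order 6: 1; order 9: 1; order 18: 1.
Total: 24.

24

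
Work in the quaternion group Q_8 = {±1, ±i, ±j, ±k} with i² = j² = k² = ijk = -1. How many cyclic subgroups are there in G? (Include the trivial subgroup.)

Each element a generates a cyclic subgroup ⟨a⟩; distinct elements may generate the same one (a cyclic group of order d has φ(d) generators).
Cyclic subgroups by order — order 1: 1; order 2: 1; order 4: 3.
Total: 5.

5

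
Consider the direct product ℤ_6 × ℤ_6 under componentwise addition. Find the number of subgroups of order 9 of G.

1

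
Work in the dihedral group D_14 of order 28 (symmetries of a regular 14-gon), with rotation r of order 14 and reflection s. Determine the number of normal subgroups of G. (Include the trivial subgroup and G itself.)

7

G has 28 subgroups. Checking conjugation-invariance by order — order 1: 1/1 normal; order 2: 1/15 normal; order 4: 0/7 normal; order 7: 1/1 normal; order 14: 3/3 normal; order 28: 1/1 normal.
Total normal subgroups: 7.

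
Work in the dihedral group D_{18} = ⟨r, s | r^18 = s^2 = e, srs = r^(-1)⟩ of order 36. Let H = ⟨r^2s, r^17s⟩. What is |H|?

12

|⟨r^2s⟩| = 2 and |⟨r^17s⟩| = 2, so |H| is a multiple of lcm(2, 2) = 2 and divides |G| = 36.
Closing under the operation: H = {e, r^3, r^6, r^9, r^12, r^15, r^2s, r^5s, r^8s, r^11s, r^14s, r^17s}, so |H| = 12.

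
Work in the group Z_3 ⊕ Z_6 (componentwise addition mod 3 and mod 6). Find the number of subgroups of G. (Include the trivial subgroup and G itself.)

12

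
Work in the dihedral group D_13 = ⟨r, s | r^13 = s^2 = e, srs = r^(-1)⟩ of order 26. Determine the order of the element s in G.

2

Computing powers of s: the smallest k with (s)^k = e is k = 2.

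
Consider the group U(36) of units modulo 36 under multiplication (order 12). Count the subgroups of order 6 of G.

3

|G| = 12 and 6 | 12, so subgroups of order 6 are possible by Lagrange.
The subgroups of order 6 are: {1, 11, 13, 23, 25, 35}; {1, 5, 13, 17, 25, 29}; {1, 7, 13, 19, 25, 31}.
So G has 3 subgroups of order 6.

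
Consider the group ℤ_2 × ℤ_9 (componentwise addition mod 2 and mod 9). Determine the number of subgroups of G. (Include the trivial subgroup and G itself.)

|G| = 18, so by Lagrange every subgroup order divides 18. Divisors: 1, 2, 3, 6, 9, 18.
Subgroups by order — order 1: 1; order 2: 1; order 3: 1; order 6: 1; order 9: 1; order 18: 1.
Total: 1 + 1 + 1 + 1 + 1 + 1 = 6.

6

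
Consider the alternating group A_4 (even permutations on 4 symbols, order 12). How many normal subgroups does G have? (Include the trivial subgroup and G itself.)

3

G has 10 subgroups. Checking conjugation-invariance by order — order 1: 1/1 normal; order 2: 0/3 normal; order 3: 0/4 normal; order 4: 1/1 normal; order 12: 1/1 normal.
Total normal subgroups: 3.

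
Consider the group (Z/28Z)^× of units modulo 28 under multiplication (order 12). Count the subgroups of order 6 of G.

3

|G| = 12 and 6 | 12, so subgroups of order 6 are possible by Lagrange.
The subgroups of order 6 are: {1, 9, 11, 15, 23, 25}; {1, 5, 9, 13, 17, 25}; {1, 3, 9, 19, 25, 27}.
So G has 3 subgroups of order 6.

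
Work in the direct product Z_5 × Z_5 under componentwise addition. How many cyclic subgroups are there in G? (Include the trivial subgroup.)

7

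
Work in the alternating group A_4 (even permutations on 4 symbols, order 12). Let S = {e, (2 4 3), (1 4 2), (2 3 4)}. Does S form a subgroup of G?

No

(1 4 2) ∈ S but its inverse (1 2 4) ∉ S, so S is not a subgroup.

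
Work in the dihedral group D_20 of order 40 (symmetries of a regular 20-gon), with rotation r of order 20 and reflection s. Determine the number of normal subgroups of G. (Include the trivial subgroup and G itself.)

9

G has 48 subgroups. Checking conjugation-invariance by order — order 1: 1/1 normal; order 2: 1/21 normal; order 4: 1/11 normal; order 5: 1/1 normal; order 8: 0/5 normal; order 10: 1/5 normal; order 20: 3/3 normal; order 40: 1/1 normal.
Total normal subgroups: 9.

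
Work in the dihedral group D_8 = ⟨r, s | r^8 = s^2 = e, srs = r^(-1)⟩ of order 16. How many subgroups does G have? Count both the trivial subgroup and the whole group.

19

|G| = 16, so by Lagrange every subgroup order divides 16. Divisors: 1, 2, 4, 8, 16.
Subgroups by order — order 1: 1; order 2: 9; order 4: 5; order 8: 3; order 16: 1.
Total: 1 + 9 + 5 + 3 + 1 = 19.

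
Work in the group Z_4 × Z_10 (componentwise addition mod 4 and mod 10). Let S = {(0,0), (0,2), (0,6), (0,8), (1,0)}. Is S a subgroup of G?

No

(1,0) ∈ S but its inverse (3,0) ∉ S, so S is not a subgroup.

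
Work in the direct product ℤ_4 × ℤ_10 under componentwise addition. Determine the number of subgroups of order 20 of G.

|G| = 40 and 20 | 40, so subgroups of order 20 are possible by Lagrange.
The subgroups of order 20 are: {(0,0), (0,1), (0,2), (0,3), (0,4), (0,5), (0,6), (0,7), (0,8), (0,9), (2,0), (2,1), (2,2), (2,3), (2,4), (2,5), (2,6), (2,7), (2,8), (2,9)}; {(0,0), (0,2), (0,4), (0,6), (0,8), (1,0), (1,2), (1,4), (1,6), (1,8), (2,0), (2,2), (2,4), (2,6), (2,8), (3,0), (3,2), (3,4), (3,6), (3,8)}; {(0,0), (0,2), (0,4), (0,6), (0,8), (1,1), (1,3), (1,5), (1,7), (1,9), (2,0), (2,2), (2,4), (2,6), (2,8), (3,1), (3,3), (3,5), (3,7), (3,9)}.
So G has 3 subgroups of order 20.

3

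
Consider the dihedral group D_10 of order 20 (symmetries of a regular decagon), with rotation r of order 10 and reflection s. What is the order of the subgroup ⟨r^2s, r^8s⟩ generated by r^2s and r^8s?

|⟨r^2s⟩| = 2 and |⟨r^8s⟩| = 2, so |H| is a multiple of lcm(2, 2) = 2 and divides |G| = 20.
Closing under the operation: H = {e, r^2, r^4, r^6, r^8, s, r^2s, r^4s, r^6s, r^8s}, so |H| = 10.

10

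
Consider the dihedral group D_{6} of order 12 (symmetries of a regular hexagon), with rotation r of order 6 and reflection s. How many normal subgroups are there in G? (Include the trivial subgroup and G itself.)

7

G has 16 subgroups. Checking conjugation-invariance by order — order 1: 1/1 normal; order 2: 1/7 normal; order 3: 1/1 normal; order 4: 0/3 normal; order 6: 3/3 normal; order 12: 1/1 normal.
Total normal subgroups: 7.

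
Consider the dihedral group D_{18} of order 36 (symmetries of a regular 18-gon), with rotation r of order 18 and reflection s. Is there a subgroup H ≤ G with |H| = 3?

3 | 36. A subgroup of order 3 is {e, r^6, r^12}.

Yes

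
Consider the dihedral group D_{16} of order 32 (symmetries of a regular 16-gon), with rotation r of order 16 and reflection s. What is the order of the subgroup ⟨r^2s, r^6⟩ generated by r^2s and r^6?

16

|⟨r^2s⟩| = 2 and |⟨r^6⟩| = 8, so |H| is a multiple of lcm(2, 8) = 8 and divides |G| = 32.
Closing under the operation: H = {e, r^2, r^4, r^6, r^8, r^10, r^12, r^14, s, r^2s, r^4s, r^6s, r^8s, r^10s, r^12s, r^14s}, so |H| = 16.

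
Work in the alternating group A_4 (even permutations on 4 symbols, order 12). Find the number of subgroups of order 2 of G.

|G| = 12 and 2 | 12, so subgroups of order 2 are possible by Lagrange.
The subgroups of order 2 are: {e, (1 2)(3 4)}; {e, (1 3)(2 4)}; {e, (1 4)(2 3)}.
So G has 3 subgroups of order 2.

3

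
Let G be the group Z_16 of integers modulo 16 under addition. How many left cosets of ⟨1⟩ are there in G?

1

|⟨1⟩| = 16 and |G| = 16.
By Lagrange, [G : H] = |G|/|H| = 16/16 = 1.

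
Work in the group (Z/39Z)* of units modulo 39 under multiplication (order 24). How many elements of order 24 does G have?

0

No element of G has order 24 (even though 24 | 24).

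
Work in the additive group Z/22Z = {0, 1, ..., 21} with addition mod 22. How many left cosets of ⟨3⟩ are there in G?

|⟨3⟩| = 22 and |G| = 22.
By Lagrange, [G : H] = |G|/|H| = 22/22 = 1.

1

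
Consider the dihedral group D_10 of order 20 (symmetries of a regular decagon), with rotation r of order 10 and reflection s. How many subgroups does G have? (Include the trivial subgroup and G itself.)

|G| = 20, so by Lagrange every subgroup order divides 20. Divisors: 1, 2, 4, 5, 10, 20.
Subgroups by order — order 1: 1; order 2: 11; order 4: 5; order 5: 1; order 10: 3; order 20: 1.
Total: 1 + 11 + 5 + 1 + 3 + 1 = 22.

22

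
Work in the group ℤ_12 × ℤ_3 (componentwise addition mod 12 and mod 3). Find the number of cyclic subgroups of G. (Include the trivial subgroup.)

15

A cyclic subgroup of order d is generated by each of its φ(d) elements of order d, so the cyclic subgroups of order d number (#elements of order d)/φ(d).
Cyclic subgroups by order — order 1: 1; order 2: 1; order 3: 4; order 4: 1; order 6: 4; order 12: 4.
Total: 15.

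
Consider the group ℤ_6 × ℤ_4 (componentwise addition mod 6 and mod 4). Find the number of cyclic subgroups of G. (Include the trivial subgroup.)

Each element a generates a cyclic subgroup ⟨a⟩; distinct elements may generate the same one (a cyclic group of order d has φ(d) generators).
Cyclic subgroups by order — order 1: 1; order 2: 3; order 3: 1; order 4: 2; order 6: 3; order 12: 2.
Total: 12.

12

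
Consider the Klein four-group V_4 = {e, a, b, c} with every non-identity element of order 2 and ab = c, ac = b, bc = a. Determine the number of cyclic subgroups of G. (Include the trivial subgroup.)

4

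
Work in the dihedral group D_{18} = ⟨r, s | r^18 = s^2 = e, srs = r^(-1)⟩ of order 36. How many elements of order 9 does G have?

The elements of order 9 are: r^2, r^4, r^8, r^10, r^14, r^16.
That's 6.

6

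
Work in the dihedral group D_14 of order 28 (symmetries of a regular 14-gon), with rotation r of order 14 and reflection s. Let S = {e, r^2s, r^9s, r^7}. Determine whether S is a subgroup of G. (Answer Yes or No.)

Yes

|S| = 4 divides |G| = 28, consistent with Lagrange.
S contains the identity, every element's inverse is in S, and S is closed under ·: it is a subgroup.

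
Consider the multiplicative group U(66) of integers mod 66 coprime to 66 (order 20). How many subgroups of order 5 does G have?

1

|G| = 20 and 5 | 20, so subgroups of order 5 are possible by Lagrange.
The subgroups of order 5 are: {1, 25, 31, 37, 49}.
So G has 1 subgroup of order 5.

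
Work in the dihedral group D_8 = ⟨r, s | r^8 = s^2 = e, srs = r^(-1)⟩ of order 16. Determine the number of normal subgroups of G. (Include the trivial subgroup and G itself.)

7

G has 19 subgroups. Checking conjugation-invariance by order — order 1: 1/1 normal; order 2: 1/9 normal; order 4: 1/5 normal; order 8: 3/3 normal; order 16: 1/1 normal.
Total normal subgroups: 7.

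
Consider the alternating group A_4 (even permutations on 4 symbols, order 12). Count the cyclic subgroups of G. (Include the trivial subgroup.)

8

A cyclic subgroup of order d is generated by each of its φ(d) elements of order d, so the cyclic subgroups of order d number (#elements of order d)/φ(d).
Cyclic subgroups by order — order 1: 1; order 2: 3; order 3: 4.
Total: 8.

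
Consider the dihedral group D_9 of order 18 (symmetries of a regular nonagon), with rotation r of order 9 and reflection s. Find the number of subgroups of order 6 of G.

|G| = 18 and 6 | 18, so subgroups of order 6 are possible by Lagrange.
The subgroups of order 6 are: {e, r^3, r^6, r^2s, r^5s, r^8s}; {e, r^3, r^6, s, r^3s, r^6s}; {e, r^3, r^6, rs, r^4s, r^7s}.
So G has 3 subgroups of order 6.

3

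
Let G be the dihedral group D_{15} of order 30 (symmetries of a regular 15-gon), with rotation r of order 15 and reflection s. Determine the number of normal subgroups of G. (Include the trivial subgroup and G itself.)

G has 28 subgroups. Checking conjugation-invariance by order — order 1: 1/1 normal; order 2: 0/15 normal; order 3: 1/1 normal; order 5: 1/1 normal; order 6: 0/5 normal; order 10: 0/3 normal; order 15: 1/1 normal; order 30: 1/1 normal.
Total normal subgroups: 5.

5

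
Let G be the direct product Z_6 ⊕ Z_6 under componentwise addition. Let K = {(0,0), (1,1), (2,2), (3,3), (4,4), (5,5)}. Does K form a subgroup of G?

|K| = 6 divides |G| = 36, consistent with Lagrange.
K contains the identity, every element's inverse is in K, and K is closed under +: it is a subgroup.
In fact K = ⟨(5,5)⟩.

Yes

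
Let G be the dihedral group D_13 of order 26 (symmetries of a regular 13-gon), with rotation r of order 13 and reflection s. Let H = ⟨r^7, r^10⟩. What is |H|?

13

|⟨r^7⟩| = 13 and |⟨r^10⟩| = 13, so |H| is a multiple of lcm(13, 13) = 13 and divides |G| = 26.
Closing under the operation: H = {e, r, r^2, r^3, r^4, r^5, r^6, r^7, r^8, r^9, r^10, r^11, r^12}, so |H| = 13.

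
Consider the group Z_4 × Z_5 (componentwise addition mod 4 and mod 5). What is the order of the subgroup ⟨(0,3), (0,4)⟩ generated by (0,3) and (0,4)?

5

|⟨(0,3)⟩| = 5 and |⟨(0,4)⟩| = 5, so |H| is a multiple of lcm(5, 5) = 5 and divides |G| = 20.
Closing under the operation: H = {(0,0), (0,1), (0,2), (0,3), (0,4)}, so |H| = 5.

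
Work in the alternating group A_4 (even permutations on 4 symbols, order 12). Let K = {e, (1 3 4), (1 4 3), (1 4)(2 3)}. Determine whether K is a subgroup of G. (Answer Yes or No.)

Closure fails: (1 4 3) ∘ (1 4)(2 3) = (1 3 2) ∉ K. So K is not a subgroup.

No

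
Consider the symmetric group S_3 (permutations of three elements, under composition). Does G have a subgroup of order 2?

2 | 6. A subgroup of order 2 is {e, (1 2)}.

Yes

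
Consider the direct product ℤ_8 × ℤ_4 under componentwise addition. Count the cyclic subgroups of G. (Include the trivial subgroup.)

14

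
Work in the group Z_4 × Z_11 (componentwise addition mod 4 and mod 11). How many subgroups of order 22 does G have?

|G| = 44 and 22 | 44, so subgroups of order 22 are possible by Lagrange.
The subgroups of order 22 are: {(0,0), (0,1), (0,2), (0,3), (0,4), (0,5), (0,6), (0,7), (0,8), (0,9), (0,10), (2,0), (2,1), (2,2), (2,3), (2,4), (2,5), (2,6), (2,7), (2,8), (2,9), (2,10)}.
So G has 1 subgroup of order 22.

1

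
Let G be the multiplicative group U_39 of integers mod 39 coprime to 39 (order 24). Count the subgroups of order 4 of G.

3

|G| = 24 and 4 | 24, so subgroups of order 4 are possible by Lagrange.
The subgroups of order 4 are: {1, 14, 25, 38}; {1, 25, 31, 34}; {1, 5, 8, 25}.
So G has 3 subgroups of order 4.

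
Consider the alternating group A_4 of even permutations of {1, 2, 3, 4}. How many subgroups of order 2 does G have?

|G| = 12 and 2 | 12, so subgroups of order 2 are possible by Lagrange.
The subgroups of order 2 are: {e, (1 2)(3 4)}; {e, (1 3)(2 4)}; {e, (1 4)(2 3)}.
So G has 3 subgroups of order 2.

3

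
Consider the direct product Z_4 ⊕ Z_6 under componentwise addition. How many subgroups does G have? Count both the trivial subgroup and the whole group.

|G| = 24, so by Lagrange every subgroup order divides 24. Divisors: 1, 2, 3, 4, 6, 8, 12, 24.
Subgroups by order — order 1: 1; order 2: 3; order 3: 1; order 4: 3; order 6: 3; order 8: 1; order 12: 3; order 24: 1.
Total: 1 + 3 + 1 + 3 + 3 + 1 + 3 + 1 = 16.

16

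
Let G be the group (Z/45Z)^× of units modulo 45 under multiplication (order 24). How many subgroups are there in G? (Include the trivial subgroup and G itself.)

16

|G| = 24, so by Lagrange every subgroup order divides 24. Divisors: 1, 2, 3, 4, 6, 8, 12, 24.
Subgroups by order — order 1: 1; order 2: 3; order 3: 1; order 4: 3; order 6: 3; order 8: 1; order 12: 3; order 24: 1.
Total: 1 + 3 + 1 + 3 + 3 + 1 + 3 + 1 = 16.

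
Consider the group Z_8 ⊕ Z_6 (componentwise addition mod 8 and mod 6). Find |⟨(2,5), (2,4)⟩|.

24

|⟨(2,5)⟩| = 12 and |⟨(2,4)⟩| = 12, so |H| is a multiple of lcm(12, 12) = 12 and divides |G| = 48.
Closing under the operation: H = {(0,0), (0,1), (0,2), (0,3), (0,4), (0,5), (2,0), (2,1), (2,2), (2,3), (2,4), (2,5), (4,0), (4,1), (4,2), (4,3), (4,4), (4,5), (6,0), (6,1), (6,2), (6,3), (6,4), (6,5)}, so |H| = 24.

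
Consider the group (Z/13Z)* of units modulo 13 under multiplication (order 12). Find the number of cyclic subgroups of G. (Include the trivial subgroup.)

6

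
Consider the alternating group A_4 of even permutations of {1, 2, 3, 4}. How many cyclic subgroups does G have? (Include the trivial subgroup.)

Each element a generates a cyclic subgroup ⟨a⟩; distinct elements may generate the same one (a cyclic group of order d has φ(d) generators).
Cyclic subgroups by order — order 1: 1; order 2: 3; order 3: 4.
Total: 8.

8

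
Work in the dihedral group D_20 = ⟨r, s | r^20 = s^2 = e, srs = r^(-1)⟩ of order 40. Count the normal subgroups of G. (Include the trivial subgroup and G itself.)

9

G has 48 subgroups. Checking conjugation-invariance by order — order 1: 1/1 normal; order 2: 1/21 normal; order 4: 1/11 normal; order 5: 1/1 normal; order 8: 0/5 normal; order 10: 1/5 normal; order 20: 3/3 normal; order 40: 1/1 normal.
Total normal subgroups: 9.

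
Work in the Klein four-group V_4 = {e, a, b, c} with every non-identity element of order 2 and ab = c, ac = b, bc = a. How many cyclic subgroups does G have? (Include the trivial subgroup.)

4

Each element a generates a cyclic subgroup ⟨a⟩; distinct elements may generate the same one (a cyclic group of order d has φ(d) generators).
Cyclic subgroups by order — order 1: 1; order 2: 3.
Total: 4.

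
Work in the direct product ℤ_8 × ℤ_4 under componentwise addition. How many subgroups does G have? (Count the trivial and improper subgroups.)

22

|G| = 32, so by Lagrange every subgroup order divides 32. Divisors: 1, 2, 4, 8, 16, 32.
Subgroups by order — order 1: 1; order 2: 3; order 4: 7; order 8: 7; order 16: 3; order 32: 1.
Total: 1 + 3 + 7 + 7 + 3 + 1 = 22.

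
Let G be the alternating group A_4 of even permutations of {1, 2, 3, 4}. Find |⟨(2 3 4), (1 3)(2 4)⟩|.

12

|⟨(2 3 4)⟩| = 3 and |⟨(1 3)(2 4)⟩| = 2, so |H| is a multiple of lcm(3, 2) = 6 and divides |G| = 12.
Closing {(2 3 4), (1 3)(2 4)} under the group operation gives all of G, so |H| = 12.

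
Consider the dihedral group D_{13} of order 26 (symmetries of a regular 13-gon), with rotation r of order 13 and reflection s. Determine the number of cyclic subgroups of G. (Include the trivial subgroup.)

15

A cyclic subgroup of order d is generated by each of its φ(d) elements of order d, so the cyclic subgroups of order d number (#elements of order d)/φ(d).
Cyclic subgroups by order — order 1: 1; order 2: 13; order 13: 1.
Total: 15.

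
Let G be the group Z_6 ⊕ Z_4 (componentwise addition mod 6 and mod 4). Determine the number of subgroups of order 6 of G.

3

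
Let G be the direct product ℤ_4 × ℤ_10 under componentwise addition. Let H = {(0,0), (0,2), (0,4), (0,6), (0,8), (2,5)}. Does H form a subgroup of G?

|H| = 6 does not divide |G| = 40, so by Lagrange H is not a subgroup.

No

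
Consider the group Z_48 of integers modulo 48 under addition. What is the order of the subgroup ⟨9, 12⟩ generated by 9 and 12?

16

|⟨9⟩| = 16 and |⟨12⟩| = 4, so |H| is a multiple of lcm(16, 4) = 16 and divides |G| = 48.
Closing under the operation: H = {0, 3, 6, 9, 12, 15, 18, 21, 24, 27, 30, 33, 36, 39, 42, 45}, so |H| = 16.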